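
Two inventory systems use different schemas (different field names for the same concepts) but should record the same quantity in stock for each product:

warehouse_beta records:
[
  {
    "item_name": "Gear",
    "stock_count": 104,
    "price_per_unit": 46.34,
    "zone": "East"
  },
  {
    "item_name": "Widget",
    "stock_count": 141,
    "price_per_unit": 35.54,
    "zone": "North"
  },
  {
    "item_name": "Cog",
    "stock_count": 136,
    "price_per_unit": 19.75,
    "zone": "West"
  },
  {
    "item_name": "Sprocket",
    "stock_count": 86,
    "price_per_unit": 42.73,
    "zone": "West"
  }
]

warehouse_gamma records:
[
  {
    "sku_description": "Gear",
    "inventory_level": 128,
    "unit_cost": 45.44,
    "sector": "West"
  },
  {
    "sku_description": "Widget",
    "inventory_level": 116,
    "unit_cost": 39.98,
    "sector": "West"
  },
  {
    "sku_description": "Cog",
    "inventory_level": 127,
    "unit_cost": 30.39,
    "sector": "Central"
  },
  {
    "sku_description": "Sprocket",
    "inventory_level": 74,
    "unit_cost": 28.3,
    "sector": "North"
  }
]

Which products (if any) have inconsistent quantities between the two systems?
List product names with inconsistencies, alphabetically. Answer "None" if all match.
Cog, Gear, Sprocket, Widget

Schema mappings:
- "item_name" (warehouse_beta) = "sku_description" (warehouse_gamma) = product name
- "stock_count" (warehouse_beta) = "inventory_level" (warehouse_gamma) = quantity

Comparison:
  Gear: 104 vs 128 - MISMATCH
  Widget: 141 vs 116 - MISMATCH
  Cog: 136 vs 127 - MISMATCH
  Sprocket: 86 vs 74 - MISMATCH

Products with inconsistencies: Cog, Gear, Sprocket, Widget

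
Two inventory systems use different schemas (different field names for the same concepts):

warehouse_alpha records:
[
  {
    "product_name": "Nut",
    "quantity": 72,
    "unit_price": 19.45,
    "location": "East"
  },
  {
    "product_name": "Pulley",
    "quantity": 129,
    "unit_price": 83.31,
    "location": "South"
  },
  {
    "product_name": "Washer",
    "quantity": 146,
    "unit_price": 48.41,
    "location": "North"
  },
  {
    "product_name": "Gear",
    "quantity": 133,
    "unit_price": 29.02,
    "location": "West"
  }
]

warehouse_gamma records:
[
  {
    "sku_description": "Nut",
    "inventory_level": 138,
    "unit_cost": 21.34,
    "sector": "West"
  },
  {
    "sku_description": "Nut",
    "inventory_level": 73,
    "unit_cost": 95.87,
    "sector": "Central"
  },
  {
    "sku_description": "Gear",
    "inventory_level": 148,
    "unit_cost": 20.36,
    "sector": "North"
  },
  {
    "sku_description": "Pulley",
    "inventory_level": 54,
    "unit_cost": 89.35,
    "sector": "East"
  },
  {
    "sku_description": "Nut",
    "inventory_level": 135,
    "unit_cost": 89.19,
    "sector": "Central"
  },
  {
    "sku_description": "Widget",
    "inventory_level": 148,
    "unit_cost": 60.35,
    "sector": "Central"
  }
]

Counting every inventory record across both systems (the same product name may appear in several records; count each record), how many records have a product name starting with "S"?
0

Schema mapping: "product_name" (warehouse_alpha) = "sku_description" (warehouse_gamma) = product name

Records with product name starting with "S" in warehouse_alpha: 0
Records with product name starting with "S" in warehouse_gamma: 0

Total: 0 + 0 = 0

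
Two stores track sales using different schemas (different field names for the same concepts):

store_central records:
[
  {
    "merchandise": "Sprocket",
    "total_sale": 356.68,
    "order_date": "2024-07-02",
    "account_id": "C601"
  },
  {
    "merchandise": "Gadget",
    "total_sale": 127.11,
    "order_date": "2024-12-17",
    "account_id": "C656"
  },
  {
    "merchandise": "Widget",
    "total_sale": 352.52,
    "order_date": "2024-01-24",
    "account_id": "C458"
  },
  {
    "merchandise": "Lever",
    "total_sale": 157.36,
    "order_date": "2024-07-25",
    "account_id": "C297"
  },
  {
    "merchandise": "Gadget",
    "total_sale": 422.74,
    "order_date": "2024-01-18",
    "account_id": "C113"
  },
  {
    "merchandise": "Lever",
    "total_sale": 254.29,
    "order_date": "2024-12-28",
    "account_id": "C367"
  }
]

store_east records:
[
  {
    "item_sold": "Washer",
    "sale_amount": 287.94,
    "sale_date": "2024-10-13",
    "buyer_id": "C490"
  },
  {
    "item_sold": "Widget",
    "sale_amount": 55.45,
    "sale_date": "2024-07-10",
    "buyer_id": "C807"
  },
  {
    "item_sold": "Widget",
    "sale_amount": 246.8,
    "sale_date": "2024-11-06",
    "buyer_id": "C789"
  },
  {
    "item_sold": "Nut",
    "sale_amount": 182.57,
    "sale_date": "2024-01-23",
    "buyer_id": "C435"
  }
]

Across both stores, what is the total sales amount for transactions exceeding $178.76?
2103.54

Schema mapping: "total_sale" (store_central) = "sale_amount" (store_east) = sale amount

Sum of sales > $178.76 in store_central: 1386.23
Sum of sales > $178.76 in store_east: 717.31

Total: 1386.23 + 717.31 = 2103.54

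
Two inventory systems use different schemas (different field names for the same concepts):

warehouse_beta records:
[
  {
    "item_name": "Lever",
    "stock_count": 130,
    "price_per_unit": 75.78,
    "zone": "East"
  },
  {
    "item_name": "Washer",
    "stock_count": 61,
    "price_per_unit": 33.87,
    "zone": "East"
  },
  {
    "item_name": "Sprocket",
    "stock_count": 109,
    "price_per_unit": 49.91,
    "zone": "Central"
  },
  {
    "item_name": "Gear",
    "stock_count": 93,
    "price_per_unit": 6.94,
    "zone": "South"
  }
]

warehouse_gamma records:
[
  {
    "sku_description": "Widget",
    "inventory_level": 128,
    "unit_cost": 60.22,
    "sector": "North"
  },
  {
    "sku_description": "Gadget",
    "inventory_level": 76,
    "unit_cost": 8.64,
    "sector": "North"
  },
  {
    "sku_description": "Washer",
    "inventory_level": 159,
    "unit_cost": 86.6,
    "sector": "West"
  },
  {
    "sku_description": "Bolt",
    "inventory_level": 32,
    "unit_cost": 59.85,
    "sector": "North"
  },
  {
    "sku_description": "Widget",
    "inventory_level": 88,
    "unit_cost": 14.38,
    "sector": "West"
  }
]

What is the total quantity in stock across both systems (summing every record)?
876

To reconcile these schemas, identify the field holding the quantity in stock in each system:
1. In warehouse_beta it is "stock_count"
2. In warehouse_gamma it is "inventory_level"

From warehouse_beta: 130 + 61 + 109 + 93 = 393
From warehouse_gamma: 128 + 76 + 159 + 32 + 88 = 483

Total: 393 + 483 = 876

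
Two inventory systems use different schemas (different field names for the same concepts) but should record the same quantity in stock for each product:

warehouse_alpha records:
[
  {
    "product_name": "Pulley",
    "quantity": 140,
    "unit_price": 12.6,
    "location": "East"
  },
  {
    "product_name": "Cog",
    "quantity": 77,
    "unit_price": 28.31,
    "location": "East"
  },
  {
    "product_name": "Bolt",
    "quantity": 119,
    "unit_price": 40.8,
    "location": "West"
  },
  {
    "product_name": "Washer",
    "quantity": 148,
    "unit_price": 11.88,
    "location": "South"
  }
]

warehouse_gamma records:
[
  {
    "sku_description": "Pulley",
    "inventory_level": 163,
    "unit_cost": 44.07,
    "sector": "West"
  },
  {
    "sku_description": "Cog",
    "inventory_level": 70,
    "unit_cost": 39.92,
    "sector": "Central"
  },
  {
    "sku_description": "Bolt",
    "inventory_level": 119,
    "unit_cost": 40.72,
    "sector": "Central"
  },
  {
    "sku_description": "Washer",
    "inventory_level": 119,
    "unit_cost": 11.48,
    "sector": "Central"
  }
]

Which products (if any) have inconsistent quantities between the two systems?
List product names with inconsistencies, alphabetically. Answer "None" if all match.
Cog, Pulley, Washer

Schema mappings:
- "product_name" (warehouse_alpha) = "sku_description" (warehouse_gamma) = product name
- "quantity" (warehouse_alpha) = "inventory_level" (warehouse_gamma) = quantity

Comparison:
  Pulley: 140 vs 163 - MISMATCH
  Cog: 77 vs 70 - MISMATCH
  Bolt: 119 vs 119 - MATCH
  Washer: 148 vs 119 - MISMATCH

Products with inconsistencies: Cog, Pulley, Washer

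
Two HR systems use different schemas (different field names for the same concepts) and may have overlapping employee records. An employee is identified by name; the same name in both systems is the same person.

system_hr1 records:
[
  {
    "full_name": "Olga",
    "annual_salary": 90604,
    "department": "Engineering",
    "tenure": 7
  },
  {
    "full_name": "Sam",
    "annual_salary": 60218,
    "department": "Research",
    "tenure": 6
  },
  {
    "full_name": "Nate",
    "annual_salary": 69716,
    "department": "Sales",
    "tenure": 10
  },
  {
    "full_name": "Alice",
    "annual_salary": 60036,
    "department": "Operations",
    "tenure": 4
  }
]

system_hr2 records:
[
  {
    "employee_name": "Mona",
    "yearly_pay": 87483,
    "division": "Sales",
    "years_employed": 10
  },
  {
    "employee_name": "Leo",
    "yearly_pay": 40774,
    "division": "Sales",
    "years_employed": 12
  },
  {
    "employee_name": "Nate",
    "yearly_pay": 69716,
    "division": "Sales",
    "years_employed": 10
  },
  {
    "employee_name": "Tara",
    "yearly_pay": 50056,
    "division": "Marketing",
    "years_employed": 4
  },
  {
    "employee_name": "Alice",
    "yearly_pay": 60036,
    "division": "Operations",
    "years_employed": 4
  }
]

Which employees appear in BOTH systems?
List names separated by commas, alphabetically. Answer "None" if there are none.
Alice, Nate

Schema mapping: "full_name" (system_hr1) = "employee_name" (system_hr2) = employee name

Names in system_hr1: ['Alice', 'Nate', 'Olga', 'Sam']
Names in system_hr2: ['Alice', 'Leo', 'Mona', 'Nate', 'Tara']

Intersection: ['Alice', 'Nate']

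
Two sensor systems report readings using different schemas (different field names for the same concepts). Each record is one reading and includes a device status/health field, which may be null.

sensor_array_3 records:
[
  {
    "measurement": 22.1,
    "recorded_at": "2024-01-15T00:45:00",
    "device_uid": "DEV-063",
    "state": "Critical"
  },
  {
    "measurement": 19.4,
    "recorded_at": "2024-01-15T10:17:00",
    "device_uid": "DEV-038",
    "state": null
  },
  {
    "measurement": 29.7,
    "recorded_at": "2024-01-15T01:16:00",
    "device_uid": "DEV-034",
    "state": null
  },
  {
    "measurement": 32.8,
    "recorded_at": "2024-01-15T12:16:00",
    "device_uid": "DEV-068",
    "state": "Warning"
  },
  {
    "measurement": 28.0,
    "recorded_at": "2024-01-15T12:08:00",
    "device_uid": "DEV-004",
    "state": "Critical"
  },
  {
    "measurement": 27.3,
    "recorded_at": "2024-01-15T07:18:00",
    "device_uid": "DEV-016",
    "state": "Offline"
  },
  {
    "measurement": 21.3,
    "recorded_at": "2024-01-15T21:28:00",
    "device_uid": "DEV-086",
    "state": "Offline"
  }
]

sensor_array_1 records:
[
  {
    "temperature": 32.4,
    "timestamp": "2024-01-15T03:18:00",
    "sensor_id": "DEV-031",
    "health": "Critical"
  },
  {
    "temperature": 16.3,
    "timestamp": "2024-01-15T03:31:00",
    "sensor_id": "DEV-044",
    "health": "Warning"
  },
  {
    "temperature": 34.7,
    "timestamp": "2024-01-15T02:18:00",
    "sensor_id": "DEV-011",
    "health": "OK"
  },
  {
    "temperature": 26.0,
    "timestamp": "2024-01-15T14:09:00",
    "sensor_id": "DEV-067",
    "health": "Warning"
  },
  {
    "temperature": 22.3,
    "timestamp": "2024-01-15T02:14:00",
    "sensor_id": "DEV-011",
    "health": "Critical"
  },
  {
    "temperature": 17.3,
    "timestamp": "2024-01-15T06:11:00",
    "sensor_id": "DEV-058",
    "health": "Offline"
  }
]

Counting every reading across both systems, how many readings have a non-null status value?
11

Schema mapping: "state" (sensor_array_3) = "health" (sensor_array_1) = status

Non-null in sensor_array_3: 5
Non-null in sensor_array_1: 6

Total non-null: 5 + 6 = 11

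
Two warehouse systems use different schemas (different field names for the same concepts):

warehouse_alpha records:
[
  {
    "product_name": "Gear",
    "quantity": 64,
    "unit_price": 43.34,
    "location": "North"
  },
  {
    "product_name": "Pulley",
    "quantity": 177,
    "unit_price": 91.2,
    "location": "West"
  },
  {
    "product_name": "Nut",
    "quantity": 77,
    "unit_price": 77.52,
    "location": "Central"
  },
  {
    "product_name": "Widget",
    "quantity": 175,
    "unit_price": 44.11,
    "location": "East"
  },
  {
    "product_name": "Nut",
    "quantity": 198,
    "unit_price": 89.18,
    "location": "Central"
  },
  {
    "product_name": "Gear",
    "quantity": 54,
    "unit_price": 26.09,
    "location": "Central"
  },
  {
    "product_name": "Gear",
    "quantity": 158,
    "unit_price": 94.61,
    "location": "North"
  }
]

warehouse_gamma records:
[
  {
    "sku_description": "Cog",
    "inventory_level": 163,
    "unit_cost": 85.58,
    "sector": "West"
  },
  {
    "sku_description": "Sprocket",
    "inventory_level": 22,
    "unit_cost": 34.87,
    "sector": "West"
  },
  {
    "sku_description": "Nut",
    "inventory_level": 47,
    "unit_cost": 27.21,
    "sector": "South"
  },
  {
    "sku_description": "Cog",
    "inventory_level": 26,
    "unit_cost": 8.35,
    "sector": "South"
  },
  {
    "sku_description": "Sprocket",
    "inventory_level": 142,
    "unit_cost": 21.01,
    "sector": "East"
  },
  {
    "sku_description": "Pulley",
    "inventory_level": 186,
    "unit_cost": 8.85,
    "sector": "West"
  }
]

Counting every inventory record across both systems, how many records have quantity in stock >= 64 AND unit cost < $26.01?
2

Schema mappings:
- "quantity" (warehouse_alpha) = "inventory_level" (warehouse_gamma) = quantity
- "unit_price" (warehouse_alpha) = "unit_cost" (warehouse_gamma) = unit cost

Records meeting both conditions in warehouse_alpha: 0
Records meeting both conditions in warehouse_gamma: 2

Total: 0 + 2 = 2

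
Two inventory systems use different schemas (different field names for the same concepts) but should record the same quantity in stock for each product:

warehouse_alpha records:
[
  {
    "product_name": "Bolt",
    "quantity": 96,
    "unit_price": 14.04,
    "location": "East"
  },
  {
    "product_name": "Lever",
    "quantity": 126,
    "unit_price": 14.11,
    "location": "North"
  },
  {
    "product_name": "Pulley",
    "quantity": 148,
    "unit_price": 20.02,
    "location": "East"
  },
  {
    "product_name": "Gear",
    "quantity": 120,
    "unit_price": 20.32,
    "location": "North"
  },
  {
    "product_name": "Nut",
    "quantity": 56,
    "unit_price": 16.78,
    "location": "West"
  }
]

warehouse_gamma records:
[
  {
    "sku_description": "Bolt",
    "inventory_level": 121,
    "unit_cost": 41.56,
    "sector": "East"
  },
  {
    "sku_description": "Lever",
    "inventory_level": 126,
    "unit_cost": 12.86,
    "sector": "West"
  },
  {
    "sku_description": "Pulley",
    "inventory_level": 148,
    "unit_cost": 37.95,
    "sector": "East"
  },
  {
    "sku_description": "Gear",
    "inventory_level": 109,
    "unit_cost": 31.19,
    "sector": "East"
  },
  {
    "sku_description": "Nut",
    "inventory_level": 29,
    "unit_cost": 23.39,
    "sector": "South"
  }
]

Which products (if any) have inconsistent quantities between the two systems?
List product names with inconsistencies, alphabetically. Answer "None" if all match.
Bolt, Gear, Nut

Schema mappings:
- "product_name" (warehouse_alpha) = "sku_description" (warehouse_gamma) = product name
- "quantity" (warehouse_alpha) = "inventory_level" (warehouse_gamma) = quantity

Comparison:
  Bolt: 96 vs 121 - MISMATCH
  Lever: 126 vs 126 - MATCH
  Pulley: 148 vs 148 - MATCH
  Gear: 120 vs 109 - MISMATCH
  Nut: 56 vs 29 - MISMATCH

Products with inconsistencies: Bolt, Gear, Nut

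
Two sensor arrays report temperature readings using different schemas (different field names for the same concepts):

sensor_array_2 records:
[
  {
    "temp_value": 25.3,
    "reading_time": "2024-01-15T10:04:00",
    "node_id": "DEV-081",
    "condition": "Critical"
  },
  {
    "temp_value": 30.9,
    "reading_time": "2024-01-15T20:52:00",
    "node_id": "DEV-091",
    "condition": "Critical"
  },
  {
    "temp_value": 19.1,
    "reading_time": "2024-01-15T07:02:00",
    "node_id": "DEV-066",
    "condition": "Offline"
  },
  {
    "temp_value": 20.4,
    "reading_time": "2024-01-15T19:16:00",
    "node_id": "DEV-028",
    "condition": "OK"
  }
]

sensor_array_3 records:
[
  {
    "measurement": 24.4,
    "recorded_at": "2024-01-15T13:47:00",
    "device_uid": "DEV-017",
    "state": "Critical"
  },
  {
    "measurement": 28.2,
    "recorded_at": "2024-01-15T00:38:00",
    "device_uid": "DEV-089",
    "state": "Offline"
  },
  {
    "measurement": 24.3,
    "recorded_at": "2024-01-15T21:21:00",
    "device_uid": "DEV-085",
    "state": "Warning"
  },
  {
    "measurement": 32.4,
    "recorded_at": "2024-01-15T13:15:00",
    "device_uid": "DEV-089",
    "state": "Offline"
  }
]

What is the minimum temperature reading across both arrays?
19.1

Schema mapping: "temp_value" (sensor_array_2) = "measurement" (sensor_array_3) = temperature reading

Minimum in sensor_array_2: 19.1
Minimum in sensor_array_3: 24.3

Overall minimum: min(19.1, 24.3) = 19.1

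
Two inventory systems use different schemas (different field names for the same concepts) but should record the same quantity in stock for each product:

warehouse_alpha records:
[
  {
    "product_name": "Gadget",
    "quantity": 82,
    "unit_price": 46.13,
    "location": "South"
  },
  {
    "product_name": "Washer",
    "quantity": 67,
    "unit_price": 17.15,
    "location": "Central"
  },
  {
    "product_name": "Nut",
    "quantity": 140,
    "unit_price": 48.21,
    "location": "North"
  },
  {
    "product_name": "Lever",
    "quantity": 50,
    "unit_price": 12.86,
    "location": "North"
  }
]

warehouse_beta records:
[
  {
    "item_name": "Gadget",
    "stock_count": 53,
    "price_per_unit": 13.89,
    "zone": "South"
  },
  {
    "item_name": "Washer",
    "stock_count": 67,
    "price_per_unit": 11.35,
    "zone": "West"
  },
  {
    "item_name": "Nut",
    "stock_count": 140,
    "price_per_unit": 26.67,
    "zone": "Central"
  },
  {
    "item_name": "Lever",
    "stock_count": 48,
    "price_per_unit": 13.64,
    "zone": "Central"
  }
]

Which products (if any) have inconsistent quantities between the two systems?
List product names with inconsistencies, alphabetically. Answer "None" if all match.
Gadget, Lever

Schema mappings:
- "product_name" (warehouse_alpha) = "item_name" (warehouse_beta) = product name
- "quantity" (warehouse_alpha) = "stock_count" (warehouse_beta) = quantity

Comparison:
  Gadget: 82 vs 53 - MISMATCH
  Washer: 67 vs 67 - MATCH
  Nut: 140 vs 140 - MATCH
  Lever: 50 vs 48 - MISMATCH

Products with inconsistencies: Gadget, Lever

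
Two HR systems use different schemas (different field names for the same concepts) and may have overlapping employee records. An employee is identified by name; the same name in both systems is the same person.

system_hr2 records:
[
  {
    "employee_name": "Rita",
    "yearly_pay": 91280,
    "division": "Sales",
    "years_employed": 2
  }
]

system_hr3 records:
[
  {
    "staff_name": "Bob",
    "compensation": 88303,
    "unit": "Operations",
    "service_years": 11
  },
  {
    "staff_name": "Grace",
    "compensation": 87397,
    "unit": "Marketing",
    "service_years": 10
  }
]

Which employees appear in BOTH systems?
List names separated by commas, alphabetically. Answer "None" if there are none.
None

Schema mapping: "employee_name" (system_hr2) = "staff_name" (system_hr3) = employee name

Names in system_hr2: ['Rita']
Names in system_hr3: ['Bob', 'Grace']

Intersection: None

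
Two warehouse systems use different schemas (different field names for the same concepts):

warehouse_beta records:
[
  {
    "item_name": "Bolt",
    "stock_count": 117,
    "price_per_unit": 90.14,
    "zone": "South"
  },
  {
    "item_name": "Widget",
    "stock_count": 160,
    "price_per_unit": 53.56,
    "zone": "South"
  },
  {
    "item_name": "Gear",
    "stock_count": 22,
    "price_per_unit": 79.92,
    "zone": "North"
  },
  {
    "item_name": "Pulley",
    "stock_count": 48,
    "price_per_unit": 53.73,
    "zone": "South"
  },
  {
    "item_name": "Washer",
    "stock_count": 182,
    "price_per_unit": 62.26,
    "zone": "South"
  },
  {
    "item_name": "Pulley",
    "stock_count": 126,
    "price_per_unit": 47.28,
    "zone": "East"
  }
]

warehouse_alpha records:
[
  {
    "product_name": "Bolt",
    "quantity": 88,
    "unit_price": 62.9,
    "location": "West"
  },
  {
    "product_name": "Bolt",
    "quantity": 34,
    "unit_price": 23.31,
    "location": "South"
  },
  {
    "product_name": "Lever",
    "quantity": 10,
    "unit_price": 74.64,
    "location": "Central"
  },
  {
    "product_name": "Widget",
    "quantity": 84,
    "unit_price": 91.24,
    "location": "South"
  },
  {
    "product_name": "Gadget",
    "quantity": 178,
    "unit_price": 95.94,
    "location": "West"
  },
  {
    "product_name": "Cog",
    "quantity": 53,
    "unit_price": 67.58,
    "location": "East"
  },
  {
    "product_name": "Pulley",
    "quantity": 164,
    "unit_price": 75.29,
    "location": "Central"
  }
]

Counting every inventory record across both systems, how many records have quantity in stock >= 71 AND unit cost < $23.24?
0

Schema mappings:
- "stock_count" (warehouse_beta) = "quantity" (warehouse_alpha) = quantity
- "price_per_unit" (warehouse_beta) = "unit_price" (warehouse_alpha) = unit cost

Records meeting both conditions in warehouse_beta: 0
Records meeting both conditions in warehouse_alpha: 0

Total: 0 + 0 = 0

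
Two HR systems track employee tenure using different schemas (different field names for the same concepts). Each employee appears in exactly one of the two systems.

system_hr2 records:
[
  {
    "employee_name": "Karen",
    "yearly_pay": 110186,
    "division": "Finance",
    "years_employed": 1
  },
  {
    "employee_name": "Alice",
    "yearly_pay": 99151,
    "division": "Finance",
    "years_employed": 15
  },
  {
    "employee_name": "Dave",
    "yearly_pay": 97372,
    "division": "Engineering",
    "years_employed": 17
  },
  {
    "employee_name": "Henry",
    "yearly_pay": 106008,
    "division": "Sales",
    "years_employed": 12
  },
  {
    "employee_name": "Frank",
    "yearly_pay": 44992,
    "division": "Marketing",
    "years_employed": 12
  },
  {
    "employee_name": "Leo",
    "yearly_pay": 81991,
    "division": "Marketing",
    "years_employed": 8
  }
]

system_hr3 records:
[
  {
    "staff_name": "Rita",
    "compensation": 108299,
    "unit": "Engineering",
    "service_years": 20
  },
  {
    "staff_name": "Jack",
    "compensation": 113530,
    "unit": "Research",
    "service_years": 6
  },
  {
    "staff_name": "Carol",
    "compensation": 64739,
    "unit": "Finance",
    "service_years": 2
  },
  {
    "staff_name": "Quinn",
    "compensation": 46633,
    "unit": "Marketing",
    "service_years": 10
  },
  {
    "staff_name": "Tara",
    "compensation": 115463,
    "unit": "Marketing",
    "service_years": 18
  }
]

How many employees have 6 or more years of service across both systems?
9

Reconcile schemas: "years_employed" (system_hr2) = "service_years" (system_hr3) = years of service

From system_hr2: 5 employees with >= 6 years
From system_hr3: 4 employees with >= 6 years

Total: 5 + 4 = 9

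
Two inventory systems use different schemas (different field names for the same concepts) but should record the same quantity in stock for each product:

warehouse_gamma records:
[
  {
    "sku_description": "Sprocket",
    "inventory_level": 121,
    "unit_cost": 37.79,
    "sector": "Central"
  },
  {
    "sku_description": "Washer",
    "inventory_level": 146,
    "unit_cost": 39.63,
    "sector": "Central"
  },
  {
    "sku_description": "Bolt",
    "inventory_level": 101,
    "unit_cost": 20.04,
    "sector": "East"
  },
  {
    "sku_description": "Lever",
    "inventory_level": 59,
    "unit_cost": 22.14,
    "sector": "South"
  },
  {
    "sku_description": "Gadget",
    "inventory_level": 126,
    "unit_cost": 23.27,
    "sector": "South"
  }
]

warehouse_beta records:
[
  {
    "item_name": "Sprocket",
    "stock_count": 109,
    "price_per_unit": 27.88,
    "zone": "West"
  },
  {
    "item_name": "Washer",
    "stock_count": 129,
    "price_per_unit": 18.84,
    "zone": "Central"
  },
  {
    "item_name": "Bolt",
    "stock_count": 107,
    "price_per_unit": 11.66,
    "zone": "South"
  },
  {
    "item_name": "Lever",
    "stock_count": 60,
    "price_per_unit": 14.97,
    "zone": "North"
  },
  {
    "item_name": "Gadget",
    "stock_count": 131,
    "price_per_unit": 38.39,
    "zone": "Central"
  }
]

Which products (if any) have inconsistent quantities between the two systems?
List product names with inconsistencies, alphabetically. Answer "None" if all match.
Bolt, Gadget, Lever, Sprocket, Washer

Schema mappings:
- "sku_description" (warehouse_gamma) = "item_name" (warehouse_beta) = product name
- "inventory_level" (warehouse_gamma) = "stock_count" (warehouse_beta) = quantity

Comparison:
  Sprocket: 121 vs 109 - MISMATCH
  Washer: 146 vs 129 - MISMATCH
  Bolt: 101 vs 107 - MISMATCH
  Lever: 59 vs 60 - MISMATCH
  Gadget: 126 vs 131 - MISMATCH

Products with inconsistencies: Bolt, Gadget, Lever, Sprocket, Washer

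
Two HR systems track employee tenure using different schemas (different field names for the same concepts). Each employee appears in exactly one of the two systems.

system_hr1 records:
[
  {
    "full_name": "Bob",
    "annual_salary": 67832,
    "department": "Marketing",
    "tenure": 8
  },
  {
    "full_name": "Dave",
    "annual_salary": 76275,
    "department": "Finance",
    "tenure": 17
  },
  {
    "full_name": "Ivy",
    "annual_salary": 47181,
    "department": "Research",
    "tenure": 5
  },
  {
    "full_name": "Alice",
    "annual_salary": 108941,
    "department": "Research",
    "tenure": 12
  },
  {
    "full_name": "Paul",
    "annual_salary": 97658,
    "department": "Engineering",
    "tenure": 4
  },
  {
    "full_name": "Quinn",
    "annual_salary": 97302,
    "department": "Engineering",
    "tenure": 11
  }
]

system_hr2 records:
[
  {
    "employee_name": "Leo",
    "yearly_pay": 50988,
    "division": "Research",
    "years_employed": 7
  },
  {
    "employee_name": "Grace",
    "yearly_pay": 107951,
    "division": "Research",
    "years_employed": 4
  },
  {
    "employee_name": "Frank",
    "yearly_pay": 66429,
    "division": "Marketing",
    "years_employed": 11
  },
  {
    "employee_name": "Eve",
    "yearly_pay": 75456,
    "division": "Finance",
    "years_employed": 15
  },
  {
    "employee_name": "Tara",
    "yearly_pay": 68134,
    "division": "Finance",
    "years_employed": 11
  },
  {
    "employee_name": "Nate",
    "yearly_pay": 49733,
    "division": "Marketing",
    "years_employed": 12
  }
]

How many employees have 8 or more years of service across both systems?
8

Reconcile schemas: "tenure" (system_hr1) = "years_employed" (system_hr2) = years of service

From system_hr1: 4 employees with >= 8 years
From system_hr2: 4 employees with >= 8 years

Total: 4 + 4 = 8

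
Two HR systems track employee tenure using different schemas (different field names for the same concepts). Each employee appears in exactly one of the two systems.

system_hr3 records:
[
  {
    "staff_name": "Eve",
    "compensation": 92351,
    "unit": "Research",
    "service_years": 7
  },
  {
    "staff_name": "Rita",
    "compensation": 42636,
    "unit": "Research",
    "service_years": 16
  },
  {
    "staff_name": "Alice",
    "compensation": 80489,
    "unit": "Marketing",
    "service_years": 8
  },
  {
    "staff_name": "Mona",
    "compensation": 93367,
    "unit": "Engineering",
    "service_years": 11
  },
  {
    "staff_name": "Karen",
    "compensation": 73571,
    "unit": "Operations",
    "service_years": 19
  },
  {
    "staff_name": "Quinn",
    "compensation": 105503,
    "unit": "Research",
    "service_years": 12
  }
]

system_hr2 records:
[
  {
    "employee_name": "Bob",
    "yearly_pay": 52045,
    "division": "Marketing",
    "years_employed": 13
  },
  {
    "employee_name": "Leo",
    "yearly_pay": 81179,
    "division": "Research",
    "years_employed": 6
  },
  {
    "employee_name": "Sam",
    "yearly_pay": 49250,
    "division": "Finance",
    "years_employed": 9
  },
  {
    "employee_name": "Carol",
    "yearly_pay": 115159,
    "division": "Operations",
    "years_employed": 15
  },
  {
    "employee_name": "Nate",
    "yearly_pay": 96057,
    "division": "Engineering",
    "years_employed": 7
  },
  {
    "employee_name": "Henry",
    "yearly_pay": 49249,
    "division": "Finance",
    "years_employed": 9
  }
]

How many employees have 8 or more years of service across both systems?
9

Reconcile schemas: "service_years" (system_hr3) = "years_employed" (system_hr2) = years of service

From system_hr3: 5 employees with >= 8 years
From system_hr2: 4 employees with >= 8 years

Total: 5 + 4 = 9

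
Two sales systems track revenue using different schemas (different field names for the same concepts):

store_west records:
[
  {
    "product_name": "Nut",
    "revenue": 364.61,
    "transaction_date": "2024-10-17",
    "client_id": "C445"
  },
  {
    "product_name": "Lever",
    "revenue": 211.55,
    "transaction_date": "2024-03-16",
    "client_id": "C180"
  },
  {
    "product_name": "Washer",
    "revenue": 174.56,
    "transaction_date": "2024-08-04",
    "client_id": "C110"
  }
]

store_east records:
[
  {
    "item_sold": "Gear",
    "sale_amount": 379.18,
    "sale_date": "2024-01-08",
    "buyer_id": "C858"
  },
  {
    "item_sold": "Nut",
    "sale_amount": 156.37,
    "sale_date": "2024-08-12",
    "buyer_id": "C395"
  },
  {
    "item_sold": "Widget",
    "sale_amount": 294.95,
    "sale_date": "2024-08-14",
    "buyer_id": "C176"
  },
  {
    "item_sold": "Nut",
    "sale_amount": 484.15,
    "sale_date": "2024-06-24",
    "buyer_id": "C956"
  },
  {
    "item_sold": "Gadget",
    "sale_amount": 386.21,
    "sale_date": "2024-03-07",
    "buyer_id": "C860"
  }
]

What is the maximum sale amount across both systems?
484.15

Reconcile: "revenue" (store_west) = "sale_amount" (store_east) = sale amount

Maximum in store_west: 364.61
Maximum in store_east: 484.15

Overall maximum: max(364.61, 484.15) = 484.15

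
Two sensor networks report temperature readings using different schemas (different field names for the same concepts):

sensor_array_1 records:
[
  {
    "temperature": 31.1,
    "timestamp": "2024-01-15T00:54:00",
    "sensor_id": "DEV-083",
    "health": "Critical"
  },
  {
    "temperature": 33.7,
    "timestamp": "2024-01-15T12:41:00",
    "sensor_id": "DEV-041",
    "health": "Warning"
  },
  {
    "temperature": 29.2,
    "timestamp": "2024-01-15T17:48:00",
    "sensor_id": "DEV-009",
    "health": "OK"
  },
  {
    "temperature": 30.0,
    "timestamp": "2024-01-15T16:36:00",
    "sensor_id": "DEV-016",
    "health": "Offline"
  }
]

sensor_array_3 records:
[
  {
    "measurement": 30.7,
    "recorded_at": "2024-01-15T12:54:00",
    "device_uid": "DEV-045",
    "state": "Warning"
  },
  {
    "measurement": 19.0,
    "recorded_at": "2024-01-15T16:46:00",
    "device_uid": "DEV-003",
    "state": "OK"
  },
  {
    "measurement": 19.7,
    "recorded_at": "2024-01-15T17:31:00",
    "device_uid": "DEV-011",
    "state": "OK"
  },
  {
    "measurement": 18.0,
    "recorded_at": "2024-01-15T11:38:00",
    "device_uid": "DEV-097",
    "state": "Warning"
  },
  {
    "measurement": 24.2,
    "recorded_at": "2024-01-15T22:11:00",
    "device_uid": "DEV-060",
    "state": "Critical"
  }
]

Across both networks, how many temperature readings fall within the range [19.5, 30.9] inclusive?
5

Schema mapping: "temperature" (sensor_array_1) = "measurement" (sensor_array_3) = temperature

Readings in [19.5, 30.9] from sensor_array_1: 2
Readings in [19.5, 30.9] from sensor_array_3: 3

Total count: 2 + 3 = 5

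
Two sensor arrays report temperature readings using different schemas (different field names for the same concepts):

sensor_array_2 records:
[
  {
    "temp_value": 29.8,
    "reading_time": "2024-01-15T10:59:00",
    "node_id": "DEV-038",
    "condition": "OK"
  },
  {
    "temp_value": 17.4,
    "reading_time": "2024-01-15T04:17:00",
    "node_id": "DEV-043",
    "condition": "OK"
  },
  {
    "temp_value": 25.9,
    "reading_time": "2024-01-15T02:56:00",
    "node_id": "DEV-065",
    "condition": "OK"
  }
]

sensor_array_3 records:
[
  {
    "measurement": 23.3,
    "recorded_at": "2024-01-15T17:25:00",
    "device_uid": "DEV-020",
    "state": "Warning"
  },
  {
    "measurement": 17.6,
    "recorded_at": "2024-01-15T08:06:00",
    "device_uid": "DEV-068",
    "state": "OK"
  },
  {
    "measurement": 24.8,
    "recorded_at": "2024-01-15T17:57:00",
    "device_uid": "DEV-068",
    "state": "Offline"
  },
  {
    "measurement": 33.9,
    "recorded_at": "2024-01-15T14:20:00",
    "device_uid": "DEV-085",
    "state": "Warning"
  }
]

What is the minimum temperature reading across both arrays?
17.4

Schema mapping: "temp_value" (sensor_array_2) = "measurement" (sensor_array_3) = temperature reading

Minimum in sensor_array_2: 17.4
Minimum in sensor_array_3: 17.6

Overall minimum: min(17.4, 17.6) = 17.4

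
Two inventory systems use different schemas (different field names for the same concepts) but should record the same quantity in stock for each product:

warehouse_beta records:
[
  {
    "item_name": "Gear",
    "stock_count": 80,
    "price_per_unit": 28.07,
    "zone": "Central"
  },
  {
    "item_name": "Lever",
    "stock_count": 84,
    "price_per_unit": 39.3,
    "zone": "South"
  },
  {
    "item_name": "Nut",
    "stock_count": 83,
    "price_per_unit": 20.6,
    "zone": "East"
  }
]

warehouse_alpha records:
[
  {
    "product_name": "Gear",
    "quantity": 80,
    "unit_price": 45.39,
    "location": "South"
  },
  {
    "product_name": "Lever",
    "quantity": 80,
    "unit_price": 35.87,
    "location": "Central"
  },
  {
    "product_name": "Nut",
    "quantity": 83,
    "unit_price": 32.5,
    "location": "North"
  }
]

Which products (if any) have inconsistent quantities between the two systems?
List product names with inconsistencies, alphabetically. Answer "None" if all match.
Lever

Schema mappings:
- "item_name" (warehouse_beta) = "product_name" (warehouse_alpha) = product name
- "stock_count" (warehouse_beta) = "quantity" (warehouse_alpha) = quantity

Comparison:
  Gear: 80 vs 80 - MATCH
  Lever: 84 vs 80 - MISMATCH
  Nut: 83 vs 83 - MATCH

Products with inconsistencies: Lever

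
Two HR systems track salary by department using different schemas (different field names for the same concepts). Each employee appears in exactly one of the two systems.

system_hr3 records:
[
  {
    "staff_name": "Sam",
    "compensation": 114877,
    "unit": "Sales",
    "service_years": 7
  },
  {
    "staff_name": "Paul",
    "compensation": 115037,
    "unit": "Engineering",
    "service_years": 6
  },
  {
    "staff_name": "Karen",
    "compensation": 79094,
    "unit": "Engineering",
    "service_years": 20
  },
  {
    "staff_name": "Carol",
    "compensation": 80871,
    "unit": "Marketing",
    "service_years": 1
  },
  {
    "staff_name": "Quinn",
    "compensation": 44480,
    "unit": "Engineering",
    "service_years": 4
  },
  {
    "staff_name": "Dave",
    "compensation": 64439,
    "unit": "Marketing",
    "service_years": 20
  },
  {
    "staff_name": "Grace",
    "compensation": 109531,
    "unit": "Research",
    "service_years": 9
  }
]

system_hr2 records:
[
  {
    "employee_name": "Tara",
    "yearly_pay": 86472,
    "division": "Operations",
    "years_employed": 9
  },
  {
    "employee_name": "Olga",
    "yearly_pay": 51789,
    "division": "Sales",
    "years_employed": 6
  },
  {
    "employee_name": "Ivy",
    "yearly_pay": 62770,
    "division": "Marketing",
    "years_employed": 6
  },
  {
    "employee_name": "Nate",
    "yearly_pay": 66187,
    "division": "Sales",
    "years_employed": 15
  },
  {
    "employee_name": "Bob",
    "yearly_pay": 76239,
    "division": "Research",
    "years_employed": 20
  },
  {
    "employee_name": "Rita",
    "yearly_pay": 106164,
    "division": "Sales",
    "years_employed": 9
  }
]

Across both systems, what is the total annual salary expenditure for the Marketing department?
208080

Schema mappings:
- "unit" (system_hr3) = "division" (system_hr2) = department
- "compensation" (system_hr3) = "yearly_pay" (system_hr2) = salary

Marketing salaries from system_hr3: 145310
Marketing salaries from system_hr2: 62770

Total: 145310 + 62770 = 208080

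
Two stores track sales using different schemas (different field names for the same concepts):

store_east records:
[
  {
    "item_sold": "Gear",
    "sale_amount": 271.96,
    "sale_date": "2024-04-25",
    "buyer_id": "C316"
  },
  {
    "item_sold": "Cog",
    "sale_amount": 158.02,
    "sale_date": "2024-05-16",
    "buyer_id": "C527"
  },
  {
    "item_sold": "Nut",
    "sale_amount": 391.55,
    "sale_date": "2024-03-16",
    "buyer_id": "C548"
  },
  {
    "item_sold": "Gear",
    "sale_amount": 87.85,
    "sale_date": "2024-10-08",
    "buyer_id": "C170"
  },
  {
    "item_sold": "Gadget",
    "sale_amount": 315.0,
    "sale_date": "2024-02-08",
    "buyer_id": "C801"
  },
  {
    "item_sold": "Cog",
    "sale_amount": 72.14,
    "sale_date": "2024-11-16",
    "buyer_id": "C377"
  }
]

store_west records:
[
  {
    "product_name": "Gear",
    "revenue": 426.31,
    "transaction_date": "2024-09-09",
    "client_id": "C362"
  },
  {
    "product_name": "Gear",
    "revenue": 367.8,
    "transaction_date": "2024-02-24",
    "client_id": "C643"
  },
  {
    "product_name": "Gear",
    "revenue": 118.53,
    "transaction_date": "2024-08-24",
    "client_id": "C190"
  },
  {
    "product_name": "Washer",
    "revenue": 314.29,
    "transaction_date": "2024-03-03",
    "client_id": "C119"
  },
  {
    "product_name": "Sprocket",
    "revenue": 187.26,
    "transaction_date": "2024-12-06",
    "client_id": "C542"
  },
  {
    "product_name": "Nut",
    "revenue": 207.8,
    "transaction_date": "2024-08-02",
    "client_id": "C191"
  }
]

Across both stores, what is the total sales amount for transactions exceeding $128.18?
2639.99

Schema mapping: "sale_amount" (store_east) = "revenue" (store_west) = sale amount

Sum of sales > $128.18 in store_east: 1136.53
Sum of sales > $128.18 in store_west: 1503.46

Total: 1136.53 + 1503.46 = 2639.99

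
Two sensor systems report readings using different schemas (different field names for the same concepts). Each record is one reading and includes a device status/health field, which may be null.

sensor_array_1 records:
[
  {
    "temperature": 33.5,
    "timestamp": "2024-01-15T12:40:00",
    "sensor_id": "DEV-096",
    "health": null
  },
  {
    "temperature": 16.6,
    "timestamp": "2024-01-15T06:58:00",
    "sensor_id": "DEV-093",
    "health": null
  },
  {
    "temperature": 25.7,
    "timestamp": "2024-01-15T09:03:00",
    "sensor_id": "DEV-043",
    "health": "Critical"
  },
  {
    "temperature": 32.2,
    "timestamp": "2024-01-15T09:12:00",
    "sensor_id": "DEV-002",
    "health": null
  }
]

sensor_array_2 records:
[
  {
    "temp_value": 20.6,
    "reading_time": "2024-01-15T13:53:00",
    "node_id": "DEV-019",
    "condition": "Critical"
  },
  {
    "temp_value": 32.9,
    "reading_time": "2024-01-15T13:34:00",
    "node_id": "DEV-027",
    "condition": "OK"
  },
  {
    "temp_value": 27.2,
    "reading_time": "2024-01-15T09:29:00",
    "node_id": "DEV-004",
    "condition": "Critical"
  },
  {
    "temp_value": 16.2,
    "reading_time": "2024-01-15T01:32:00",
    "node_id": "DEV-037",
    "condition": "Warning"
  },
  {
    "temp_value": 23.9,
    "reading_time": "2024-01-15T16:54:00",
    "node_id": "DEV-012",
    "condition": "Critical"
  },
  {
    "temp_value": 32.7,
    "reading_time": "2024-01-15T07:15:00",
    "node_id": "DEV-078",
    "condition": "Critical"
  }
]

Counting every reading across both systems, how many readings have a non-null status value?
7

Schema mapping: "health" (sensor_array_1) = "condition" (sensor_array_2) = status

Non-null in sensor_array_1: 1
Non-null in sensor_array_2: 6

Total non-null: 1 + 6 = 7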